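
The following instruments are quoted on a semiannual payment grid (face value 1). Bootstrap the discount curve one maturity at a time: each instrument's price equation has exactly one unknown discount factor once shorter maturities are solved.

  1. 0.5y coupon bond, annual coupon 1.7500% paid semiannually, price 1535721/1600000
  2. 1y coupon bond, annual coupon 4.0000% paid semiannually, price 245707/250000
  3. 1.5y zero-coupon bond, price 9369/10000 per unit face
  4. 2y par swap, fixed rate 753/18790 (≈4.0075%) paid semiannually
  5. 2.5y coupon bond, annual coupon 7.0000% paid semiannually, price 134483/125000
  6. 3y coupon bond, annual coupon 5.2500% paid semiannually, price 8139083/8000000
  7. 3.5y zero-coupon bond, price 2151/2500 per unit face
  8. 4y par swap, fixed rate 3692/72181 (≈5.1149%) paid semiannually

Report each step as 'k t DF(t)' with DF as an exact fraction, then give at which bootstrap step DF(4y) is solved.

1 1/2 1903/2000
2 1 9449/10000
3 3/2 9369/10000
4 2 9247/10000
5 5/2 2281/2500
6 3 8719/10000
7 7/2 2151/2500
8 4 4077/5000
DF(4y) is solved at step 8

step 1 [0.5y] bond c/2=7/800: DF=(1535721/1600000 − 7/800·(0))/(1+7/800) = 1903/2000 ≈ 0.951500
step 2 [1y] bond c/2=1/50: DF=(245707/250000 − 1/50·(0.951500))/(1+1/50) = 9449/10000 ≈ 0.944900
step 3 [1.5y] zero: DF = P = 9369/10000 ≈ 0.936900
step 4 [2y] swap r/2=753/37580: DF=(1 − 753/37580·(0.951500+0.944900+0.936900))/(1+753/37580) = 9247/10000 ≈ 0.924700
step 5 [2.5y] bond c/2=7/200: DF=(134483/125000 − 7/200·(0.951500+0.944900+0.936900+0.924700))/(1+7/200) = 2281/2500 ≈ 0.912400
step 6 [3y] bond c/2=21/800: DF=(8139083/8000000 − 21/800·(0.951500+0.944900+0.936900+0.924700+0.912400))/(1+21/800) = 8719/10000 ≈ 0.871900
step 7 [3.5y] zero: DF = P = 2151/2500 ≈ 0.860400
step 8 [4y] swap r/2=1846/72181: DF=(1 − 1846/72181·(0.951500+0.944900+0.936900+0.924700+0.912400+0.871900+0.860400))/(1+1846/72181) = 4077/5000 ≈ 0.815400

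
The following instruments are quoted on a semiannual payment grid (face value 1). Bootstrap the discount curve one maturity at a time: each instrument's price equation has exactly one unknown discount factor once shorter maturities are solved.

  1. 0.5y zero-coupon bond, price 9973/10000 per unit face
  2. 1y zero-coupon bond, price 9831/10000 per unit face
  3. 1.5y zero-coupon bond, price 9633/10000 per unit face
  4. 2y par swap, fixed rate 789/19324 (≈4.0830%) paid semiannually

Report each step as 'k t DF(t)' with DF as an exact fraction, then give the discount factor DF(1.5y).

1 1/2 9973/10000
2 1 9831/10000
3 3/2 9633/10000
4 2 9211/10000
DF(1.5y) = 9633/10000 ≈ 0.963300

step 1 [0.5y] zero: DF = P = 9973/10000 ≈ 0.997300
step 2 [1y] zero: DF = P = 9831/10000 ≈ 0.983100
step 3 [1.5y] zero: DF = P = 9633/10000 ≈ 0.963300
step 4 [2y] swap r/2=789/38648: DF=(1 − 789/38648·(0.997300+0.983100+0.963300))/(1+789/38648) = 9211/10000 ≈ 0.921100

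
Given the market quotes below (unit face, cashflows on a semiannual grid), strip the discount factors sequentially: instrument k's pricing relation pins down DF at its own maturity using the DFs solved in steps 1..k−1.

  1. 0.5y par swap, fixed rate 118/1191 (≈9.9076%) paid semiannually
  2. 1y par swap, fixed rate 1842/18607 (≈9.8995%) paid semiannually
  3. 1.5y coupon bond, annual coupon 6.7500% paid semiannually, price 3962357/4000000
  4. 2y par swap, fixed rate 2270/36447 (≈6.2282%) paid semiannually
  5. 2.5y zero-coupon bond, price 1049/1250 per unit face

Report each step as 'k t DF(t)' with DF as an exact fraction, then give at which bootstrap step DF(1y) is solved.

step 1 [0.5y] swap r/2=59/1191: DF=(1 − 59/1191·(0))/(1+59/1191) = 1191/1250 ≈ 0.952800
step 2 [1y] swap r/2=921/18607: DF=(1 − 921/18607·(0.952800))/(1+921/18607) = 9079/10000 ≈ 0.907900
step 3 [1.5y] bond c/2=27/800: DF=(3962357/4000000 − 27/800·(0.952800+0.907900))/(1+27/800) = 359/400 ≈ 0.897500
step 4 [2y] swap r/2=1135/36447: DF=(1 − 1135/36447·(0.952800+0.907900+0.897500))/(1+1135/36447) = 1773/2000 ≈ 0.886500
step 5 [2.5y] zero: DF = P = 1049/1250 ≈ 0.839200

1 1/2 1191/1250
2 1 9079/10000
3 3/2 359/400
4 2 1773/2000
5 5/2 1049/1250
DF(1y) is solved at step 2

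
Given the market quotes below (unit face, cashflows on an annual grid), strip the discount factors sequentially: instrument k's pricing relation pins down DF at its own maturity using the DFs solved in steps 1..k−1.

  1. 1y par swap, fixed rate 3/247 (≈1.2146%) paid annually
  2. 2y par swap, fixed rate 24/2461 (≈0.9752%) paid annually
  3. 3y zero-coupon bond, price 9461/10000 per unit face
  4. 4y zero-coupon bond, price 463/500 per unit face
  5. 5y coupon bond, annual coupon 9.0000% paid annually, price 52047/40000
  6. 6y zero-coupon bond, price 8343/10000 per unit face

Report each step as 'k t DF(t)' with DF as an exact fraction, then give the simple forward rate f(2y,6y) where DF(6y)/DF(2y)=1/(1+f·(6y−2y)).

1 1 247/250
2 2 613/625
3 3 9461/10000
4 4 463/500
5 5 4383/5000
6 6 8343/10000
f(2y,6y) = ((613/625)/(8343/10000) − 1)/(4) = 1465/33372 ≈ 4.3899%

step 1 [1y] swap r/1=3/247: DF=(1 − 3/247·(0))/(1+3/247) = 247/250 ≈ 0.988000
step 2 [2y] swap r/1=24/2461: DF=(1 − 24/2461·(0.988000))/(1+24/2461) = 613/625 ≈ 0.980800
step 3 [3y] zero: DF = P = 9461/10000 ≈ 0.946100
step 4 [4y] zero: DF = P = 463/500 ≈ 0.926000
step 5 [5y] bond c/1=9/100: DF=(52047/40000 − 9/100·(0.988000+0.980800+0.946100+0.926000))/(1+9/100) = 4383/5000 ≈ 0.876600
step 6 [6y] zero: DF = P = 8343/10000 ≈ 0.834300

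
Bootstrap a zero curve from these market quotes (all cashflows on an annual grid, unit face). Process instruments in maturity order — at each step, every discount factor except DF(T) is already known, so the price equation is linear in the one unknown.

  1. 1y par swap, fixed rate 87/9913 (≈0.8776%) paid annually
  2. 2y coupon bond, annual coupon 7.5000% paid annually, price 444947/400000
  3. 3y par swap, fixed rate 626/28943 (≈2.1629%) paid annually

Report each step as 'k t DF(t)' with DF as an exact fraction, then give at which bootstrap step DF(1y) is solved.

step 1 [1y] swap r/1=87/9913: DF=(1 − 87/9913·(0))/(1+87/9913) = 9913/10000 ≈ 0.991300
step 2 [2y] bond c/1=3/40: DF=(444947/400000 − 3/40·(0.991300))/(1+3/40) = 1207/1250 ≈ 0.965600
step 3 [3y] swap r/1=626/28943: DF=(1 − 626/28943·(0.991300+0.965600))/(1+626/28943) = 4687/5000 ≈ 0.937400

1 1 9913/10000
2 2 1207/1250
3 3 4687/5000
DF(1y) is solved at step 1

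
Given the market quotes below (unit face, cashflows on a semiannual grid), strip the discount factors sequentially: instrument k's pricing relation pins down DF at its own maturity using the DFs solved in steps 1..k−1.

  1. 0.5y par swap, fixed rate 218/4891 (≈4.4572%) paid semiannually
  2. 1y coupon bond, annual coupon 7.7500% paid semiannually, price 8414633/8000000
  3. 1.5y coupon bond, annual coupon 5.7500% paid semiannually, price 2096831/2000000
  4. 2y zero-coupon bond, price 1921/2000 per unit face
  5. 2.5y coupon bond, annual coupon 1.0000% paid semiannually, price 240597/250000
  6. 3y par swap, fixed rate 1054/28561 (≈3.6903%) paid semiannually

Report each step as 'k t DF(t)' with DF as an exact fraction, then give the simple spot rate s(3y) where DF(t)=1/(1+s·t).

step 1 [0.5y] swap r/2=109/4891: DF=(1 − 109/4891·(0))/(1+109/4891) = 4891/5000 ≈ 0.978200
step 2 [1y] bond c/2=31/800: DF=(8414633/8000000 − 31/800·(0.978200))/(1+31/800) = 9761/10000 ≈ 0.976100
step 3 [1.5y] bond c/2=23/800: DF=(2096831/2000000 − 23/800·(0.978200+0.976100))/(1+23/800) = 1929/2000 ≈ 0.964500
step 4 [2y] zero: DF = P = 1921/2000 ≈ 0.960500
step 5 [2.5y] bond c/2=1/200: DF=(240597/250000 − 1/200·(0.978200+0.976100+0.964500+0.960500))/(1+1/200) = 9383/10000 ≈ 0.938300
step 6 [3y] swap r/2=527/28561: DF=(1 − 527/28561·(0.978200+0.976100+0.964500+0.960500+0.938300))/(1+527/28561) = 4473/5000 ≈ 0.894600

1 1/2 4891/5000
2 1 9761/10000
3 3/2 1929/2000
4 2 1921/2000
5 5/2 9383/10000
6 3 4473/5000
s(3y) = (1/(4473/5000) − 1)/(3) = 527/13419 ≈ 3.9273%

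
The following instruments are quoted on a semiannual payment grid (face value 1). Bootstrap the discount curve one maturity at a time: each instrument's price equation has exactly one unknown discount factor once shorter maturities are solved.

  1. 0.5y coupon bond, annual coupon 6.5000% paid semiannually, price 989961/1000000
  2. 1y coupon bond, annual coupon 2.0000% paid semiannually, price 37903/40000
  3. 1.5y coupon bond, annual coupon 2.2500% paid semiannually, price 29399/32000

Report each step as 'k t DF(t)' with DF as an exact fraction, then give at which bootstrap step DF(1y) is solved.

1 1/2 2397/2500
2 1 9287/10000
3 3/2 71/80
DF(1y) is solved at step 2

step 1 [0.5y] bond c/2=13/400: DF=(989961/1000000 − 13/400·(0))/(1+13/400) = 2397/2500 ≈ 0.958800
step 2 [1y] bond c/2=1/100: DF=(37903/40000 − 1/100·(0.958800))/(1+1/100) = 9287/10000 ≈ 0.928700
step 3 [1.5y] bond c/2=9/800: DF=(29399/32000 − 9/800·(0.958800+0.928700))/(1+9/800) = 71/80 ≈ 0.887500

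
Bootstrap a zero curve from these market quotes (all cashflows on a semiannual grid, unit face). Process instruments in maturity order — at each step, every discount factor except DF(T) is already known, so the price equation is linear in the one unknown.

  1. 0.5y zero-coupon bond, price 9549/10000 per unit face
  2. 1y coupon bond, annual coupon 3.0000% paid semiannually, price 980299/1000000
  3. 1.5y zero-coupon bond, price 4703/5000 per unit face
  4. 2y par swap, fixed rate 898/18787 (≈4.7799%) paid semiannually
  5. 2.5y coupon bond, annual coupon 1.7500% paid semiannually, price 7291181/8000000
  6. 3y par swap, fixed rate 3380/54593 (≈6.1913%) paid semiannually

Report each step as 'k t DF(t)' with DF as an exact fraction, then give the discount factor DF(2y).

1 1/2 9549/10000
2 1 9517/10000
3 3/2 4703/5000
4 2 4551/5000
5 5/2 8709/10000
6 3 831/1000
DF(2y) = 4551/5000 ≈ 0.910200

step 1 [0.5y] zero: DF = P = 9549/10000 ≈ 0.954900
step 2 [1y] bond c/2=3/200: DF=(980299/1000000 − 3/200·(0.954900))/(1+3/200) = 9517/10000 ≈ 0.951700
step 3 [1.5y] zero: DF = P = 4703/5000 ≈ 0.940600
step 4 [2y] swap r/2=449/18787: DF=(1 − 449/18787·(0.954900+0.951700+0.940600))/(1+449/18787) = 4551/5000 ≈ 0.910200
step 5 [2.5y] bond c/2=7/800: DF=(7291181/8000000 − 7/800·(0.954900+0.951700+0.940600+0.910200))/(1+7/800) = 8709/10000 ≈ 0.870900
step 6 [3y] swap r/2=1690/54593: DF=(1 − 1690/54593·(0.954900+0.951700+0.940600+0.910200+0.870900))/(1+1690/54593) = 831/1000 ≈ 0.831000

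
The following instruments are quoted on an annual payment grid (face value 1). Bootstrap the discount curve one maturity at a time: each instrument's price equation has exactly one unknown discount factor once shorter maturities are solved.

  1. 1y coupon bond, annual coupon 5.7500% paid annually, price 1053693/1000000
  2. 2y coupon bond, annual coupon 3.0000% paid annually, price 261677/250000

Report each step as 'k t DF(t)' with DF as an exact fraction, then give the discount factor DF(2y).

step 1 [1y] bond c/1=23/400: DF=(1053693/1000000 − 23/400·(0))/(1+23/400) = 2491/2500 ≈ 0.996400
step 2 [2y] bond c/1=3/100: DF=(261677/250000 − 3/100·(0.996400))/(1+3/100) = 617/625 ≈ 0.987200

1 1 2491/2500
2 2 617/625
DF(2y) = 617/625 ≈ 0.987200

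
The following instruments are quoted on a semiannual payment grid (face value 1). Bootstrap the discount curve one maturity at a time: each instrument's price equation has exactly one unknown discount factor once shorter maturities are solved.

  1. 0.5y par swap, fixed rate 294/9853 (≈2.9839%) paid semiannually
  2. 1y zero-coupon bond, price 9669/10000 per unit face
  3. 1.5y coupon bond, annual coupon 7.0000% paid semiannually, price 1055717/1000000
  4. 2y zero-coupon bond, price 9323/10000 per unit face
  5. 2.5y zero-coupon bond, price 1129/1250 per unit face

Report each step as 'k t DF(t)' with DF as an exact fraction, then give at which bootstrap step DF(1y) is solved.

1 1/2 9853/10000
2 1 9669/10000
3 3/2 477/500
4 2 9323/10000
5 5/2 1129/1250
DF(1y) is solved at step 2

step 1 [0.5y] swap r/2=147/9853: DF=(1 − 147/9853·(0))/(1+147/9853) = 9853/10000 ≈ 0.985300
step 2 [1y] zero: DF = P = 9669/10000 ≈ 0.966900
step 3 [1.5y] bond c/2=7/200: DF=(1055717/1000000 − 7/200·(0.985300+0.966900))/(1+7/200) = 477/500 ≈ 0.954000
step 4 [2y] zero: DF = P = 9323/10000 ≈ 0.932300
step 5 [2.5y] zero: DF = P = 1129/1250 ≈ 0.903200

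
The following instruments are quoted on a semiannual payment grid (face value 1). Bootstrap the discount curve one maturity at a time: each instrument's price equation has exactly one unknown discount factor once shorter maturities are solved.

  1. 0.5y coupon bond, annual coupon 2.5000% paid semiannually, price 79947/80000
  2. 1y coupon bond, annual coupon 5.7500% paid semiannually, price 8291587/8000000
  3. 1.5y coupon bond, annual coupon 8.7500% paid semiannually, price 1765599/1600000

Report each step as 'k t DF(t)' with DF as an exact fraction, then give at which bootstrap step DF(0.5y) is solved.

1 1/2 987/1000
2 1 9799/10000
3 3/2 2437/2500
DF(0.5y) is solved at step 1

step 1 [0.5y] bond c/2=1/80: DF=(79947/80000 − 1/80·(0))/(1+1/80) = 987/1000 ≈ 0.987000
step 2 [1y] bond c/2=23/800: DF=(8291587/8000000 − 23/800·(0.987000))/(1+23/800) = 9799/10000 ≈ 0.979900
step 3 [1.5y] bond c/2=7/160: DF=(1765599/1600000 − 7/160·(0.987000+0.979900))/(1+7/160) = 2437/2500 ≈ 0.974800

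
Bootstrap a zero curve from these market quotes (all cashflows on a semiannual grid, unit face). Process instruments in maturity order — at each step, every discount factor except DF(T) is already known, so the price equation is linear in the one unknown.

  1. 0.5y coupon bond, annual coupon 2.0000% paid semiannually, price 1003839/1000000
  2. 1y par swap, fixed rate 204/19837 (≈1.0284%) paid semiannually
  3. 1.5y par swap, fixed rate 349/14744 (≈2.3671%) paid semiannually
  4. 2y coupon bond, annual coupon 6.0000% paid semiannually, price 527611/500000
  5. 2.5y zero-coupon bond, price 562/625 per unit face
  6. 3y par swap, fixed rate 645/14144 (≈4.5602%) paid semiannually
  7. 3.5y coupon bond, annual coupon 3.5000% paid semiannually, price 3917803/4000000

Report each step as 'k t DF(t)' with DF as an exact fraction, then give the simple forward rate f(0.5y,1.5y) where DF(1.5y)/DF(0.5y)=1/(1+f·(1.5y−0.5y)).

step 1 [0.5y] bond c/2=1/100: DF=(1003839/1000000 − 1/100·(0))/(1+1/100) = 9939/10000 ≈ 0.993900
step 2 [1y] swap r/2=102/19837: DF=(1 − 102/19837·(0.993900))/(1+102/19837) = 4949/5000 ≈ 0.989800
step 3 [1.5y] swap r/2=349/29488: DF=(1 − 349/29488·(0.993900+0.989800))/(1+349/29488) = 9651/10000 ≈ 0.965100
step 4 [2y] bond c/2=3/100: DF=(527611/500000 − 3/100·(0.993900+0.989800+0.965100))/(1+3/100) = 4693/5000 ≈ 0.938600
step 5 [2.5y] zero: DF = P = 562/625 ≈ 0.899200
step 6 [3y] swap r/2=645/28288: DF=(1 − 645/28288·(0.993900+0.989800+0.965100+0.938600+0.899200))/(1+645/28288) = 871/1000 ≈ 0.871000
step 7 [3.5y] bond c/2=7/400: DF=(3917803/4000000 − 7/400·(0.993900+0.989800+0.965100+0.938600+0.899200+0.871000))/(1+7/400) = 8653/10000 ≈ 0.865300

1 1/2 9939/10000
2 1 4949/5000
3 3/2 9651/10000
4 2 4693/5000
5 5/2 562/625
6 3 871/1000
7 7/2 8653/10000
f(0.5y,1.5y) = ((9939/10000)/(9651/10000) − 1)/(1) = 96/3217 ≈ 2.9841%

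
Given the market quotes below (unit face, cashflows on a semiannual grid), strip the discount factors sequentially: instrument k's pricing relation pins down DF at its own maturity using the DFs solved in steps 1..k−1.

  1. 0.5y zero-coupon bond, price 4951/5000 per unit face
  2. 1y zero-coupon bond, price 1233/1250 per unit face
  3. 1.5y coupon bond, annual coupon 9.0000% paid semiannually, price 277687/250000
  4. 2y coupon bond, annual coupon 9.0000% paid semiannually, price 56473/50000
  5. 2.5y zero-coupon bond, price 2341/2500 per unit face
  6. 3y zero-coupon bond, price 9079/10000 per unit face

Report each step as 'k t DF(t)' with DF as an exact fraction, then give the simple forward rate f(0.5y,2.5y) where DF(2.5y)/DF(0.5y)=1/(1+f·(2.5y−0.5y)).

step 1 [0.5y] zero: DF = P = 4951/5000 ≈ 0.990200
step 2 [1y] zero: DF = P = 1233/1250 ≈ 0.986400
step 3 [1.5y] bond c/2=9/200: DF=(277687/250000 − 9/200·(0.990200+0.986400))/(1+9/200) = 4889/5000 ≈ 0.977800
step 4 [2y] bond c/2=9/200: DF=(56473/50000 − 9/200·(0.990200+0.986400+0.977800))/(1+9/200) = 596/625 ≈ 0.953600
step 5 [2.5y] zero: DF = P = 2341/2500 ≈ 0.936400
step 6 [3y] zero: DF = P = 9079/10000 ≈ 0.907900

1 1/2 4951/5000
2 1 1233/1250
3 3/2 4889/5000
4 2 596/625
5 5/2 2341/2500
6 3 9079/10000
f(0.5y,2.5y) = ((4951/5000)/(2341/2500) − 1)/(2) = 269/9364 ≈ 2.8727%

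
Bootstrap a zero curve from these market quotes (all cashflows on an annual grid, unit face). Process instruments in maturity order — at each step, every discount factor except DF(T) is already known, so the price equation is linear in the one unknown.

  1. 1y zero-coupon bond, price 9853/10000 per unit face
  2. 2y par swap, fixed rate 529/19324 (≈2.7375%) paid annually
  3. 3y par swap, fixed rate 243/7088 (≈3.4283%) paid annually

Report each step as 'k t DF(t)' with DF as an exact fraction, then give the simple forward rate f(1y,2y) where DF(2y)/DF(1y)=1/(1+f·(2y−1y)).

step 1 [1y] zero: DF = P = 9853/10000 ≈ 0.985300
step 2 [2y] swap r/1=529/19324: DF=(1 − 529/19324·(0.985300))/(1+529/19324) = 9471/10000 ≈ 0.947100
step 3 [3y] swap r/1=243/7088: DF=(1 − 243/7088·(0.985300+0.947100))/(1+243/7088) = 2257/2500 ≈ 0.902800

1 1 9853/10000
2 2 9471/10000
3 3 2257/2500
f(1y,2y) = ((9853/10000)/(9471/10000) − 1)/(1) = 382/9471 ≈ 4.0334%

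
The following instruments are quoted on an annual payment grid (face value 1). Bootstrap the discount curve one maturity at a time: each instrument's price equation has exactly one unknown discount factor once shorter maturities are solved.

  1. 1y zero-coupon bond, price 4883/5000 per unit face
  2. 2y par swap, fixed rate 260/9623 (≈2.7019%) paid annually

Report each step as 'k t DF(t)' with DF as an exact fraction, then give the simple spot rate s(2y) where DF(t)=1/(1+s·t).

step 1 [1y] zero: DF = P = 4883/5000 ≈ 0.976600
step 2 [2y] swap r/1=260/9623: DF=(1 − 260/9623·(0.976600))/(1+260/9623) = 237/250 ≈ 0.948000

1 1 4883/5000
2 2 237/250
s(2y) = (1/(237/250) − 1)/(2) = 13/474 ≈ 2.7426%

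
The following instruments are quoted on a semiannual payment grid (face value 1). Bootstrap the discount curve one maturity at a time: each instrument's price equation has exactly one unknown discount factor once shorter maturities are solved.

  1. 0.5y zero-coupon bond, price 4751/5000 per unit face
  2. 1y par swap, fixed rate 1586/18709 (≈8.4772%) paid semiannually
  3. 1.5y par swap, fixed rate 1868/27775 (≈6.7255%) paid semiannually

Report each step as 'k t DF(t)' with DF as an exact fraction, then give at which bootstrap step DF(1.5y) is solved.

step 1 [0.5y] zero: DF = P = 4751/5000 ≈ 0.950200
step 2 [1y] swap r/2=793/18709: DF=(1 − 793/18709·(0.950200))/(1+793/18709) = 9207/10000 ≈ 0.920700
step 3 [1.5y] swap r/2=934/27775: DF=(1 − 934/27775·(0.950200+0.920700))/(1+934/27775) = 4533/5000 ≈ 0.906600

1 1/2 4751/5000
2 1 9207/10000
3 3/2 4533/5000
DF(1.5y) is solved at step 3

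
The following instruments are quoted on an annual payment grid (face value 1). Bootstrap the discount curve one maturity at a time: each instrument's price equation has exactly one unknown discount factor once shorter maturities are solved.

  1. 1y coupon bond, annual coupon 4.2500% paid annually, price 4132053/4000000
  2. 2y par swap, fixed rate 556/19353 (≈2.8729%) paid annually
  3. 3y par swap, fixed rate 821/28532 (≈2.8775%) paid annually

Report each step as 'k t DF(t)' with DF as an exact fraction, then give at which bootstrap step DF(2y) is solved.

step 1 [1y] bond c/1=17/400: DF=(4132053/4000000 − 17/400·(0))/(1+17/400) = 9909/10000 ≈ 0.990900
step 2 [2y] swap r/1=556/19353: DF=(1 − 556/19353·(0.990900))/(1+556/19353) = 2361/2500 ≈ 0.944400
step 3 [3y] swap r/1=821/28532: DF=(1 − 821/28532·(0.990900+0.944400))/(1+821/28532) = 9179/10000 ≈ 0.917900

1 1 9909/10000
2 2 2361/2500
3 3 9179/10000
DF(2y) is solved at step 2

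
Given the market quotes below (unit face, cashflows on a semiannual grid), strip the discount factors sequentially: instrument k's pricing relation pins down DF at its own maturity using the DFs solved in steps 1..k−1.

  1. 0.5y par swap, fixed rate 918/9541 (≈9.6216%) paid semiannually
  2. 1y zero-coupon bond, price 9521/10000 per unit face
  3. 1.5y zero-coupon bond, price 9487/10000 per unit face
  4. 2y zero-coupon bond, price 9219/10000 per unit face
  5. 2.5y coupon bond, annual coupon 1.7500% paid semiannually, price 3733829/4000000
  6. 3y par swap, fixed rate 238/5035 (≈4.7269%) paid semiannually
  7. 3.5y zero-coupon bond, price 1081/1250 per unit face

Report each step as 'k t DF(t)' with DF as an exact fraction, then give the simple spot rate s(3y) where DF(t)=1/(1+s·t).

1 1/2 9541/10000
2 1 9521/10000
3 3/2 9487/10000
4 2 9219/10000
5 5/2 4463/5000
6 3 8691/10000
7 7/2 1081/1250
s(3y) = (1/(8691/10000) − 1)/(3) = 1309/26073 ≈ 5.0205%

step 1 [0.5y] swap r/2=459/9541: DF=(1 − 459/9541·(0))/(1+459/9541) = 9541/10000 ≈ 0.954100
step 2 [1y] zero: DF = P = 9521/10000 ≈ 0.952100
step 3 [1.5y] zero: DF = P = 9487/10000 ≈ 0.948700
step 4 [2y] zero: DF = P = 9219/10000 ≈ 0.921900
step 5 [2.5y] bond c/2=7/800: DF=(3733829/4000000 − 7/800·(0.954100+0.952100+0.948700+0.921900))/(1+7/800) = 4463/5000 ≈ 0.892600
step 6 [3y] swap r/2=119/5035: DF=(1 − 119/5035·(0.954100+0.952100+0.948700+0.921900+0.892600))/(1+119/5035) = 8691/10000 ≈ 0.869100
step 7 [3.5y] zero: DF = P = 1081/1250 ≈ 0.864800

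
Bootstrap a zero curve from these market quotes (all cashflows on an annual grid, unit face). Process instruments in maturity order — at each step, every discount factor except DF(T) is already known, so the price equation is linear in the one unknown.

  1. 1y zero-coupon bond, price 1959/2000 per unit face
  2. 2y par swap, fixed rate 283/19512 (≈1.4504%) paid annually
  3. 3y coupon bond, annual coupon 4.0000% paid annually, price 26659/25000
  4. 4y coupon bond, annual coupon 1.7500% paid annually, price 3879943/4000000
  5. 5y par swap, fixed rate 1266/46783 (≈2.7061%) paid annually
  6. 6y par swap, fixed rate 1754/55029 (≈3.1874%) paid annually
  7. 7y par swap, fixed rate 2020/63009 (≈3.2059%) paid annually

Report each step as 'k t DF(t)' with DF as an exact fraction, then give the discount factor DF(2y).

1 1 1959/2000
2 2 9717/10000
3 3 9503/10000
4 4 4517/5000
5 5 4367/5000
6 6 4123/5000
7 7 399/500
DF(2y) = 9717/10000 ≈ 0.971700

step 1 [1y] zero: DF = P = 1959/2000 ≈ 0.979500
step 2 [2y] swap r/1=283/19512: DF=(1 − 283/19512·(0.979500))/(1+283/19512) = 9717/10000 ≈ 0.971700
step 3 [3y] bond c/1=1/25: DF=(26659/25000 − 1/25·(0.979500+0.971700))/(1+1/25) = 9503/10000 ≈ 0.950300
step 4 [4y] bond c/1=7/400: DF=(3879943/4000000 − 7/400·(0.979500+0.971700+0.950300))/(1+7/400) = 4517/5000 ≈ 0.903400
step 5 [5y] swap r/1=1266/46783: DF=(1 − 1266/46783·(0.979500+0.971700+0.950300+0.903400))/(1+1266/46783) = 4367/5000 ≈ 0.873400
step 6 [6y] swap r/1=1754/55029: DF=(1 − 1754/55029·(0.979500+0.971700+0.950300+0.903400+0.873400))/(1+1754/55029) = 4123/5000 ≈ 0.824600
step 7 [7y] swap r/1=2020/63009: DF=(1 − 2020/63009·(0.979500+0.971700+0.950300+0.903400+0.873400+0.824600))/(1+2020/63009) = 399/500 ≈ 0.798000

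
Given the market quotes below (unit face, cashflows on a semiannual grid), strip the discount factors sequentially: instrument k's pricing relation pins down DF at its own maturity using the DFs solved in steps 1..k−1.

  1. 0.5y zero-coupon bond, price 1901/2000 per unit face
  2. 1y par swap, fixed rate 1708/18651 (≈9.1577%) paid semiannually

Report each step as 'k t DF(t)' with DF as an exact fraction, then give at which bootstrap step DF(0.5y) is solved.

step 1 [0.5y] zero: DF = P = 1901/2000 ≈ 0.950500
step 2 [1y] swap r/2=854/18651: DF=(1 − 854/18651·(0.950500))/(1+854/18651) = 4573/5000 ≈ 0.914600

1 1/2 1901/2000
2 1 4573/5000
DF(0.5y) is solved at step 1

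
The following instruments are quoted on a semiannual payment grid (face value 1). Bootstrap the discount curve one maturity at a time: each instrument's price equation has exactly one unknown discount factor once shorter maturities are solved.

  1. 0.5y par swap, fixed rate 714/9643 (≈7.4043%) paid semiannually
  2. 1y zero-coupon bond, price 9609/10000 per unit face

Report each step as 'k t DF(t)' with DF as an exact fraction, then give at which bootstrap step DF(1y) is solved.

step 1 [0.5y] swap r/2=357/9643: DF=(1 − 357/9643·(0))/(1+357/9643) = 9643/10000 ≈ 0.964300
step 2 [1y] zero: DF = P = 9609/10000 ≈ 0.960900

1 1/2 9643/10000
2 1 9609/10000
DF(1y) is solved at step 2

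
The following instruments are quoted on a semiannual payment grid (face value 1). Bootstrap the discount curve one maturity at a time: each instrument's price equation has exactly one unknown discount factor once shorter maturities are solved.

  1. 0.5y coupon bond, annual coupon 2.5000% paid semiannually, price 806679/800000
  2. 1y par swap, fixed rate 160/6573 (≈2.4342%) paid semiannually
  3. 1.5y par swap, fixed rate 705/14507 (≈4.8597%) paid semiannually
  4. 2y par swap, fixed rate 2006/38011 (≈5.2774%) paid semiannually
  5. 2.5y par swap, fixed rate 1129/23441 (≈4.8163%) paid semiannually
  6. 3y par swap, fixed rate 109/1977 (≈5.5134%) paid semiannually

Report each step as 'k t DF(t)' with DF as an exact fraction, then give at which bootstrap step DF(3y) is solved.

1 1/2 9959/10000
2 1 122/125
3 3/2 1859/2000
4 2 8997/10000
5 5/2 8871/10000
6 3 4237/5000
DF(3y) is solved at step 6

step 1 [0.5y] bond c/2=1/80: DF=(806679/800000 − 1/80·(0))/(1+1/80) = 9959/10000 ≈ 0.995900
step 2 [1y] swap r/2=80/6573: DF=(1 − 80/6573·(0.995900))/(1+80/6573) = 122/125 ≈ 0.976000
step 3 [1.5y] swap r/2=705/29014: DF=(1 − 705/29014·(0.995900+0.976000))/(1+705/29014) = 1859/2000 ≈ 0.929500
step 4 [2y] swap r/2=1003/38011: DF=(1 − 1003/38011·(0.995900+0.976000+0.929500))/(1+1003/38011) = 8997/10000 ≈ 0.899700
step 5 [2.5y] swap r/2=1129/46882: DF=(1 − 1129/46882·(0.995900+0.976000+0.929500+0.899700))/(1+1129/46882) = 8871/10000 ≈ 0.887100
step 6 [3y] swap r/2=109/3954: DF=(1 − 109/3954·(0.995900+0.976000+0.929500+0.899700+0.887100))/(1+109/3954) = 4237/5000 ≈ 0.847400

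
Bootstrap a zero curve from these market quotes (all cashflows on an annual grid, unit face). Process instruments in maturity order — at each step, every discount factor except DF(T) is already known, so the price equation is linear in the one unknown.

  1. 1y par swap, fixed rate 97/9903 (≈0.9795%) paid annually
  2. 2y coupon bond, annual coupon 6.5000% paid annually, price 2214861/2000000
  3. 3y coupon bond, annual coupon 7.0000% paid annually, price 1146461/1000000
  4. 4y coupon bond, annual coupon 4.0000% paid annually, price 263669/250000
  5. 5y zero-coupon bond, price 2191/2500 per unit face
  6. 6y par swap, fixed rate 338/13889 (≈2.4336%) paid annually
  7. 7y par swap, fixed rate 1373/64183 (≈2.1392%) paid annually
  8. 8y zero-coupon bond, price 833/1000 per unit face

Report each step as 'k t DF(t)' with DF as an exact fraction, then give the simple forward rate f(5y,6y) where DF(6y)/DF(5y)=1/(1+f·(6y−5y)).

step 1 [1y] swap r/1=97/9903: DF=(1 − 97/9903·(0))/(1+97/9903) = 9903/10000 ≈ 0.990300
step 2 [2y] bond c/1=13/200: DF=(2214861/2000000 − 13/200·(0.990300))/(1+13/200) = 4897/5000 ≈ 0.979400
step 3 [3y] bond c/1=7/100: DF=(1146461/1000000 − 7/100·(0.990300+0.979400))/(1+7/100) = 4713/5000 ≈ 0.942600
step 4 [4y] bond c/1=1/25: DF=(263669/250000 − 1/25·(0.990300+0.979400+0.942600))/(1+1/25) = 9021/10000 ≈ 0.902100
step 5 [5y] zero: DF = P = 2191/2500 ≈ 0.876400
step 6 [6y] swap r/1=338/13889: DF=(1 − 338/13889·(0.990300+0.979400+0.942600+0.902100+0.876400))/(1+338/13889) = 1081/1250 ≈ 0.864800
step 7 [7y] swap r/1=1373/64183: DF=(1 − 1373/64183·(0.990300+0.979400+0.942600+0.902100+0.876400+0.864800))/(1+1373/64183) = 8627/10000 ≈ 0.862700
step 8 [8y] zero: DF = P = 833/1000 ≈ 0.833000

1 1 9903/10000
2 2 4897/5000
3 3 4713/5000
4 4 9021/10000
5 5 2191/2500
6 6 1081/1250
7 7 8627/10000
8 8 833/1000
f(5y,6y) = ((2191/2500)/(1081/1250) − 1)/(1) = 29/2162 ≈ 1.3414%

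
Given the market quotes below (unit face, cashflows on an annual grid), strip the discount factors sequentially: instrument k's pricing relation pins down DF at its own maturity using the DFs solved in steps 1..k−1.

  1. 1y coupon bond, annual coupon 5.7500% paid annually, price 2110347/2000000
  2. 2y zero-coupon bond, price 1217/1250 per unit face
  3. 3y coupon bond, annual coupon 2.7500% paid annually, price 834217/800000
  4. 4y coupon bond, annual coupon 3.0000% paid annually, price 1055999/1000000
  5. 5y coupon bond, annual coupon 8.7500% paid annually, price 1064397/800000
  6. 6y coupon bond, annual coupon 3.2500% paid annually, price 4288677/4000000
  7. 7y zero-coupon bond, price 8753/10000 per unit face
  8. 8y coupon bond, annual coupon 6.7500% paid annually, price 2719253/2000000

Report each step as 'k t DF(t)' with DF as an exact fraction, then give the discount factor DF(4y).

1 1 4989/5000
2 2 1217/1250
3 3 9621/10000
4 4 4699/5000
5 5 4559/5000
6 6 4439/5000
7 7 8753/10000
8 8 2149/2500
DF(4y) = 4699/5000 ≈ 0.939800

step 1 [1y] bond c/1=23/400: DF=(2110347/2000000 − 23/400·(0))/(1+23/400) = 4989/5000 ≈ 0.997800
step 2 [2y] zero: DF = P = 1217/1250 ≈ 0.973600
step 3 [3y] bond c/1=11/400: DF=(834217/800000 − 11/400·(0.997800+0.973600))/(1+11/400) = 9621/10000 ≈ 0.962100
step 4 [4y] bond c/1=3/100: DF=(1055999/1000000 − 3/100·(0.997800+0.973600+0.962100))/(1+3/100) = 4699/5000 ≈ 0.939800
step 5 [5y] bond c/1=7/80: DF=(1064397/800000 − 7/80·(0.997800+0.973600+0.962100+0.939800))/(1+7/80) = 4559/5000 ≈ 0.911800
step 6 [6y] bond c/1=13/400: DF=(4288677/4000000 − 13/400·(0.997800+0.973600+0.962100+0.939800+0.911800))/(1+13/400) = 4439/5000 ≈ 0.887800
step 7 [7y] zero: DF = P = 8753/10000 ≈ 0.875300
step 8 [8y] bond c/1=27/400: DF=(2719253/2000000 − 27/400·(0.997800+0.973600+0.962100+0.939800+0.911800+0.887800+0.875300))/(1+27/400) = 2149/2500 ≈ 0.859600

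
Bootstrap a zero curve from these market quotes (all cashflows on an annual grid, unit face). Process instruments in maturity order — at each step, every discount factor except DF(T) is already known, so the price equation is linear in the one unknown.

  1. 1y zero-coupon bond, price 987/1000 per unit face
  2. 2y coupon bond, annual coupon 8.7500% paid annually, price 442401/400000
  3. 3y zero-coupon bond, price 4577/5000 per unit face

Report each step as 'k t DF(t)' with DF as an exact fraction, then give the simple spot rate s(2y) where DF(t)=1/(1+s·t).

step 1 [1y] zero: DF = P = 987/1000 ≈ 0.987000
step 2 [2y] bond c/1=7/80: DF=(442401/400000 − 7/80·(0.987000))/(1+7/80) = 586/625 ≈ 0.937600
step 3 [3y] zero: DF = P = 4577/5000 ≈ 0.915400

1 1 987/1000
2 2 586/625
3 3 4577/5000
s(2y) = (1/(586/625) − 1)/(2) = 39/1172 ≈ 3.3276%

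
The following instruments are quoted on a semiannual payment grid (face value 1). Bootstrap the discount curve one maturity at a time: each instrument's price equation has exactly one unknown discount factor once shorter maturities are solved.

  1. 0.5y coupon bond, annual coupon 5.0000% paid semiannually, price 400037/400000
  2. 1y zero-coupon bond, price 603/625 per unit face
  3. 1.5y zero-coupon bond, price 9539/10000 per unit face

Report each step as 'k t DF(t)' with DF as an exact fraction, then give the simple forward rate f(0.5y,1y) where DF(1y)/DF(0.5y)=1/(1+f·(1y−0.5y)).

step 1 [0.5y] bond c/2=1/40: DF=(400037/400000 − 1/40·(0))/(1+1/40) = 9757/10000 ≈ 0.975700
step 2 [1y] zero: DF = P = 603/625 ≈ 0.964800
step 3 [1.5y] zero: DF = P = 9539/10000 ≈ 0.953900

1 1/2 9757/10000
2 1 603/625
3 3/2 9539/10000
f(0.5y,1y) = ((9757/10000)/(603/625) − 1)/(1/2) = 109/4824 ≈ 2.2595%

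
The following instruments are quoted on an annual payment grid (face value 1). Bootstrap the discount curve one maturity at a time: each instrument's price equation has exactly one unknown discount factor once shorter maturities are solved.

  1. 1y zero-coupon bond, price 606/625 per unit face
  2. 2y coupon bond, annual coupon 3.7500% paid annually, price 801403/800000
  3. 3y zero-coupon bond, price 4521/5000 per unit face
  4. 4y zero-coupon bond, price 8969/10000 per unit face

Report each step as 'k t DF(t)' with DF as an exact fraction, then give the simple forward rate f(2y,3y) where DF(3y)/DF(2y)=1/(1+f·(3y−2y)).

1 1 606/625
2 2 1861/2000
3 3 4521/5000
4 4 8969/10000
f(2y,3y) = ((1861/2000)/(4521/5000) − 1)/(1) = 263/9042 ≈ 2.9086%

step 1 [1y] zero: DF = P = 606/625 ≈ 0.969600
step 2 [2y] bond c/1=3/80: DF=(801403/800000 − 3/80·(0.969600))/(1+3/80) = 1861/2000 ≈ 0.930500
step 3 [3y] zero: DF = P = 4521/5000 ≈ 0.904200
step 4 [4y] zero: DF = P = 8969/10000 ≈ 0.896900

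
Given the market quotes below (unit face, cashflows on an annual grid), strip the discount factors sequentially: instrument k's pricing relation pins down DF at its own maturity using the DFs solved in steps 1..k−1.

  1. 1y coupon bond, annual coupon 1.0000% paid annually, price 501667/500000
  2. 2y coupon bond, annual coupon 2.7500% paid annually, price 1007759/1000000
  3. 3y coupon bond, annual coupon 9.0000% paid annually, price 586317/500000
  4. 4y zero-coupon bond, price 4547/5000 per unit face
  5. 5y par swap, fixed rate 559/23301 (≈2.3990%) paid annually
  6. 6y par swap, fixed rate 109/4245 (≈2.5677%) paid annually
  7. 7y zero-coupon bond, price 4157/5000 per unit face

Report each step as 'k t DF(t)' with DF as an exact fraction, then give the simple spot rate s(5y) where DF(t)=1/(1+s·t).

1 1 4967/5000
2 2 4771/5000
3 3 183/200
4 4 4547/5000
5 5 4441/5000
6 6 8583/10000
7 7 4157/5000
s(5y) = (1/(4441/5000) − 1)/(5) = 559/22205 ≈ 2.5175%

step 1 [1y] bond c/1=1/100: DF=(501667/500000 − 1/100·(0))/(1+1/100) = 4967/5000 ≈ 0.993400
step 2 [2y] bond c/1=11/400: DF=(1007759/1000000 − 11/400·(0.993400))/(1+11/400) = 4771/5000 ≈ 0.954200
step 3 [3y] bond c/1=9/100: DF=(586317/500000 − 9/100·(0.993400+0.954200))/(1+9/100) = 183/200 ≈ 0.915000
step 4 [4y] zero: DF = P = 4547/5000 ≈ 0.909400
step 5 [5y] swap r/1=559/23301: DF=(1 − 559/23301·(0.993400+0.954200+0.915000+0.909400))/(1+559/23301) = 4441/5000 ≈ 0.888200
step 6 [6y] swap r/1=109/4245: DF=(1 − 109/4245·(0.993400+0.954200+0.915000+0.909400+0.888200))/(1+109/4245) = 8583/10000 ≈ 0.858300
step 7 [7y] zero: DF = P = 4157/5000 ≈ 0.831400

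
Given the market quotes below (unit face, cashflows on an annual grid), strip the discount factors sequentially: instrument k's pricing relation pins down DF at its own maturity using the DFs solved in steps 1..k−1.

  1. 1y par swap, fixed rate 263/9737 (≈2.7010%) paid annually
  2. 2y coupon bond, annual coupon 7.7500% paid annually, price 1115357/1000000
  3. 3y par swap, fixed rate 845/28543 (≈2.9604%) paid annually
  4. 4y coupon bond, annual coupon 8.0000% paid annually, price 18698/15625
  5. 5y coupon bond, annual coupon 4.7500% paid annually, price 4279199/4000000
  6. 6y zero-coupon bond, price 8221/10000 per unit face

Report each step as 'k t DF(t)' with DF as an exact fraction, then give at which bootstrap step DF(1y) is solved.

step 1 [1y] swap r/1=263/9737: DF=(1 − 263/9737·(0))/(1+263/9737) = 9737/10000 ≈ 0.973700
step 2 [2y] bond c/1=31/400: DF=(1115357/1000000 − 31/400·(0.973700))/(1+31/400) = 9651/10000 ≈ 0.965100
step 3 [3y] swap r/1=845/28543: DF=(1 − 845/28543·(0.973700+0.965100))/(1+845/28543) = 1831/2000 ≈ 0.915500
step 4 [4y] bond c/1=2/25: DF=(18698/15625 − 2/25·(0.973700+0.965100+0.915500))/(1+2/25) = 4483/5000 ≈ 0.896600
step 5 [5y] bond c/1=19/400: DF=(4279199/4000000 − 19/400·(0.973700+0.965100+0.915500+0.896600))/(1+19/400) = 532/625 ≈ 0.851200
step 6 [6y] zero: DF = P = 8221/10000 ≈ 0.822100

1 1 9737/10000
2 2 9651/10000
3 3 1831/2000
4 4 4483/5000
5 5 532/625
6 6 8221/10000
DF(1y) is solved at step 1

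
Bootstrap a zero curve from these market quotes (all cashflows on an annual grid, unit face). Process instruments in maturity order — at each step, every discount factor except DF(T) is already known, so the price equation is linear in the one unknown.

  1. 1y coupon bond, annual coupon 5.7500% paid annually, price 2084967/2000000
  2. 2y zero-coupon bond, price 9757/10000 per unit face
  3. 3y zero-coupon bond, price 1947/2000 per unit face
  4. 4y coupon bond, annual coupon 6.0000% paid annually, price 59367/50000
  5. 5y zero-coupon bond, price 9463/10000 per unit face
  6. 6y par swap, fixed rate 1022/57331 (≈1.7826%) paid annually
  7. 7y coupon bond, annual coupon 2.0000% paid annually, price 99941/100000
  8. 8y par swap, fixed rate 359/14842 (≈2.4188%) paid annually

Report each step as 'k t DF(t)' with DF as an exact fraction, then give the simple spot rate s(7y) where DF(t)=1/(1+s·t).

1 1 4929/5000
2 2 9757/10000
3 3 1947/2000
4 4 477/500
5 5 9463/10000
6 6 4489/5000
7 7 4337/5000
8 8 1641/2000
s(7y) = (1/(4337/5000) − 1)/(7) = 663/30359 ≈ 2.1839%

step 1 [1y] bond c/1=23/400: DF=(2084967/2000000 − 23/400·(0))/(1+23/400) = 4929/5000 ≈ 0.985800
step 2 [2y] zero: DF = P = 9757/10000 ≈ 0.975700
step 3 [3y] zero: DF = P = 1947/2000 ≈ 0.973500
step 4 [4y] bond c/1=3/50: DF=(59367/50000 − 3/50·(0.985800+0.975700+0.973500))/(1+3/50) = 477/500 ≈ 0.954000
step 5 [5y] zero: DF = P = 9463/10000 ≈ 0.946300
step 6 [6y] swap r/1=1022/57331: DF=(1 − 1022/57331·(0.985800+0.975700+0.973500+0.954000+0.946300))/(1+1022/57331) = 4489/5000 ≈ 0.897800
step 7 [7y] bond c/1=1/50: DF=(99941/100000 − 1/50·(0.985800+0.975700+0.973500+0.954000+0.946300+0.897800))/(1+1/50) = 4337/5000 ≈ 0.867400
step 8 [8y] swap r/1=359/14842: DF=(1 − 359/14842·(0.985800+0.975700+0.973500+0.954000+0.946300+0.897800+0.867400))/(1+359/14842) = 1641/2000 ≈ 0.820500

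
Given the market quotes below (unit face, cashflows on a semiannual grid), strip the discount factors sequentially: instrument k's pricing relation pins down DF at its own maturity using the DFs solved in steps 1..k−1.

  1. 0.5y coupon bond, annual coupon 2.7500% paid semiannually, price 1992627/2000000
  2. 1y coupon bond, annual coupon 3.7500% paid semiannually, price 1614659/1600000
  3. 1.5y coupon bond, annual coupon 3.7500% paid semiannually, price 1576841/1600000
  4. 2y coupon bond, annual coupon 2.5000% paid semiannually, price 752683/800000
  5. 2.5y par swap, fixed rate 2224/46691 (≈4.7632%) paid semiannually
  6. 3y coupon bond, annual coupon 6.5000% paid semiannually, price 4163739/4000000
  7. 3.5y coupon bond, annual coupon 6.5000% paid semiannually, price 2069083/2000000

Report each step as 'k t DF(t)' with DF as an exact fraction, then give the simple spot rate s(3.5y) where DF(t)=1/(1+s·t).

step 1 [0.5y] bond c/2=11/800: DF=(1992627/2000000 − 11/800·(0))/(1+11/800) = 2457/2500 ≈ 0.982800
step 2 [1y] bond c/2=3/160: DF=(1614659/1600000 − 3/160·(0.982800))/(1+3/160) = 389/400 ≈ 0.972500
step 3 [1.5y] bond c/2=3/160: DF=(1576841/1600000 − 3/160·(0.982800+0.972500))/(1+3/160) = 4657/5000 ≈ 0.931400
step 4 [2y] bond c/2=1/80: DF=(752683/800000 − 1/80·(0.982800+0.972500+0.931400))/(1+1/80) = 1117/1250 ≈ 0.893600
step 5 [2.5y] swap r/2=1112/46691: DF=(1 − 1112/46691·(0.982800+0.972500+0.931400+0.893600))/(1+1112/46691) = 1111/1250 ≈ 0.888800
step 6 [3y] bond c/2=13/400: DF=(4163739/4000000 − 13/400·(0.982800+0.972500+0.931400+0.893600+0.888800))/(1+13/400) = 2153/2500 ≈ 0.861200
step 7 [3.5y] bond c/2=13/400: DF=(2069083/2000000 − 13/400·(0.982800+0.972500+0.931400+0.893600+0.888800+0.861200))/(1+13/400) = 8279/10000 ≈ 0.827900

1 1/2 2457/2500
2 1 389/400
3 3/2 4657/5000
4 2 1117/1250
5 5/2 1111/1250
6 3 2153/2500
7 7/2 8279/10000
s(3.5y) = (1/(8279/10000) − 1)/(7/2) = 3442/57953 ≈ 5.9393%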